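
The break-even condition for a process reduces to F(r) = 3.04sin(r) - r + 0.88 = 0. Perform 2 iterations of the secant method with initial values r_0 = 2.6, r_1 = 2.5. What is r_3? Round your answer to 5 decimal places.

2.55719

F(2.6) = -0.1528758, F(2.5) = 0.1993553
r_2 = 2.5000000 − 0.1993553·(2.5000000 − 2.6000000) / (0.1993553 − (-0.1528758)) = 2.5000000 − (-0.0199355)/(0.3522311) = 2.5565979
F(2.5565979) = 0.0020750
r_3 = 2.5565979 − 0.0020750·(2.5565979 − 2.5000000) / (0.0020750 − 0.1993553) = 2.5565979 − (0.0001174)/(-0.1972803) = 2.5571932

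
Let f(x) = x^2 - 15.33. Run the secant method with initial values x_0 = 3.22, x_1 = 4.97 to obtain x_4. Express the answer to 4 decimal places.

f(3.22) = -4.961600, f(4.97) = 9.370900
x_2 = 4.970000 − 9.370900·(4.970000 − 3.220000) / (9.370900 − (-4.961600)) = 4.970000 − (16.399075)/(14.332500) = 3.825812
f(3.825812) = -0.693163
x_3 = 3.825812 − (-0.693163)·(3.825812 − 4.970000) / (-0.693163 − 9.370900) = 3.825812 − (0.793109)/(-10.064063) = 3.904618
f(3.904618) = -0.083959
x_4 = 3.904618 − (-0.083959)·(3.904618 − 3.825812) / (-0.083959 − (-0.693163)) = 3.904618 − (-0.006616)/(0.609204) = 3.915479

3.9155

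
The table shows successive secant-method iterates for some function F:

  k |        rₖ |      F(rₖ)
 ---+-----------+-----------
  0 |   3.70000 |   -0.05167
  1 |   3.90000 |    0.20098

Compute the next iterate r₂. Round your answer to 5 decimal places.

3.74090

r₂ = 3.90000 − 0.20098·(3.90000 − 3.70000) / (0.20098 − (-0.05167))
   = 3.90000 − (0.0401960)/(0.2526500) = 3.7409024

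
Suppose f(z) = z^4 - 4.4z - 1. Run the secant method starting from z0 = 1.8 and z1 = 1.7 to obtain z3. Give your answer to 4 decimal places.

1.7083

f(1.8) = 1.577600, f(1.7) = -0.127900
z2 = 1.700000 − (-0.127900)·(1.700000 − 1.800000) / (-0.127900 − 1.577600) = 1.700000 − (0.012790)/(-1.705500) = 1.707499
f(1.707499) = -0.012543
z3 = 1.707499 − (-0.012543)·(1.707499 − 1.700000) / (-0.012543 − (-0.127900)) = 1.707499 − (-0.000094)/(0.115357) = 1.708315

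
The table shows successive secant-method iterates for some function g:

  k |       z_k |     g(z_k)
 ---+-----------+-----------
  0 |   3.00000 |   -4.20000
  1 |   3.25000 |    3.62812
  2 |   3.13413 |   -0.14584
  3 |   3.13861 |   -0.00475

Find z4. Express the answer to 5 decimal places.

z4 = 3.13861 − (-0.00475)·(3.13861 − 3.13413) / (-0.00475 − (-0.14584))
   = 3.13861 − (-0.0000213)/(0.1410900) = 3.1387608

3.13876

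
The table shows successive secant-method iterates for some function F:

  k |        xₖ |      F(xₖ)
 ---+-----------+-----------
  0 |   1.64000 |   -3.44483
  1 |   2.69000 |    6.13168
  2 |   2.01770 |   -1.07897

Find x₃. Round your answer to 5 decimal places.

2.11830

x₃ = 2.01770 − (-1.07897)·(2.01770 − 2.69000) / (-1.07897 − 6.13168)
   = 2.01770 − (0.7253915)/(-7.2106500) = 2.1183000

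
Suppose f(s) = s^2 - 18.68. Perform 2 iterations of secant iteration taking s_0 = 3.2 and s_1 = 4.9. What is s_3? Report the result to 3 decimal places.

f(3.2) = -8.44000, f(4.9) = 5.33000
s_2 = 4.90000 − 5.33000·(4.90000 − 3.20000) / (5.33000 − (-8.44000)) = 4.90000 − (9.06100)/(13.77000) = 4.24198
f(4.24198) = -0.68565
s_3 = 4.24198 − (-0.68565)·(4.24198 − 4.90000) / (-0.68565 − 5.33000) = 4.24198 − (0.45117)/(-6.01565) = 4.31698

4.317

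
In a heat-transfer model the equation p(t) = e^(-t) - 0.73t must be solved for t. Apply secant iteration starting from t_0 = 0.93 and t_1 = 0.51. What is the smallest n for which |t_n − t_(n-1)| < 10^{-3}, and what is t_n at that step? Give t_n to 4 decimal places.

p(0.93) = -0.284346, p(0.51) = 0.228196
t_2 = 0.510000 − 0.228196·(-0.420000)/(0.512542) = 0.696994;  |Δ| = 0.186994
p(0.696994) = -0.010725
t_3 = 0.696994 − (-0.010725)·(0.186994)/(-0.238921) = 0.688600;  |Δ| = 0.008394
p(0.688600) = -0.000399
t_4 = 0.688600 − (-0.000399)·(-0.008394)/(0.010326) = 0.688275;  |Δ| = 0.000324
|t_4 − t_3| = 0.000324 < 10^{-3}

n = 4, t_n = 0.6883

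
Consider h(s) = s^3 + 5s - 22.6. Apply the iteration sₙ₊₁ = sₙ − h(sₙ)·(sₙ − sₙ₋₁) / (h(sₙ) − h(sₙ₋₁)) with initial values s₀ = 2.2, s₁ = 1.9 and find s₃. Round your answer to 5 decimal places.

2.24724

h(2.2) = -0.9520000, h(1.9) = -6.2410000
s₂ = 1.9000000 − (-6.2410000)·(1.9000000 − 2.2000000) / (-6.2410000 − (-0.9520000)) = 1.9000000 − (1.8723000)/(-5.2890000) = 2.2539989
h(2.2539989) = 0.1214601
s₃ = 2.2539989 − 0.1214601·(2.2539989 − 1.9000000) / (0.1214601 − (-6.2410000)) = 2.2539989 − (0.0429967)/(6.3624601) = 2.2472410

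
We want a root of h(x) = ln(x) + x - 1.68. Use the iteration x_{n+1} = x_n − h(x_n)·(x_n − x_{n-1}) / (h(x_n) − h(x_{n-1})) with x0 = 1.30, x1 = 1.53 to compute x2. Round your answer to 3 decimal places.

1.369

h(1.30) = -0.11764, h(1.53) = 0.27527
x2 = 1.53000 − 0.27527·(1.53000 − 1.30000) / (0.27527 − (-0.11764)) = 1.53000 − (0.06331)/(0.39290) = 1.36886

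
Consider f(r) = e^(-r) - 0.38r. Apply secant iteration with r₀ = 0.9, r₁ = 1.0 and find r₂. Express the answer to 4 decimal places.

f(0.9) = 0.064570, f(1.0) = -0.012121
r₂ = 1.000000 − (-0.012121)·(1.000000 − 0.900000) / (-0.012121 − 0.064570) = 1.000000 − (-0.001212)/(-0.076690) = 0.984195

0.9842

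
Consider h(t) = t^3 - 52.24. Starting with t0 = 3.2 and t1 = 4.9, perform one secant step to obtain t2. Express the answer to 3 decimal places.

3.590

h(3.2) = -19.47200, h(4.9) = 65.40900
t2 = 4.90000 − 65.40900·(4.90000 − 3.20000) / (65.40900 − (-19.47200)) = 4.90000 − (111.19530)/(84.88100) = 3.58999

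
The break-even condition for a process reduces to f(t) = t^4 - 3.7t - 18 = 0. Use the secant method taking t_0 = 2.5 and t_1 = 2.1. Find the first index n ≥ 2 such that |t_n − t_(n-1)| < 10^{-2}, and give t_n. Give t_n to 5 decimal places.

n = 4, t_n = 2.26636

f(2.5) = 11.8125000, f(2.1) = -6.3219000
t_2 = 2.1000000 − (-6.3219000)·(-0.4000000)/(-18.1344000) = 2.2394455;  |Δ| = 0.1394455
f(2.2394455) = -1.1345595
t_3 = 2.2394455 − (-1.1345595)·(0.1394455)/(5.1873405) = 2.2699446;  |Δ| = 0.0304991
f(2.2699446) = 0.1509900
t_4 = 2.2699446 − 0.1509900·(0.0304991)/(1.2855494) = 2.2663624;  |Δ| = 0.0035822
|t_4 − t_3| = 0.0035822 < 10^{-2}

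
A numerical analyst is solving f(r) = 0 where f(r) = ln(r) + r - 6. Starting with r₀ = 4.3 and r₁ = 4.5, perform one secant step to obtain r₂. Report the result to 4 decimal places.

f(4.3) = -0.241385, f(4.5) = 0.004077
r₂ = 4.500000 − 0.004077·(4.500000 − 4.300000) / (0.004077 − (-0.241385)) = 4.500000 − (0.000815)/(0.245462) = 4.496678

4.4967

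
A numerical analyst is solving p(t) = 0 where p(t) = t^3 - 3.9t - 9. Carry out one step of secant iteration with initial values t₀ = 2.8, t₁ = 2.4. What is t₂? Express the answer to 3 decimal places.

p(2.8) = 2.03200, p(2.4) = -4.53600
t₂ = 2.40000 − (-4.53600)·(2.40000 − 2.80000) / (-4.53600 − 2.03200) = 2.40000 − (1.81440)/(-6.56800) = 2.67625

2.676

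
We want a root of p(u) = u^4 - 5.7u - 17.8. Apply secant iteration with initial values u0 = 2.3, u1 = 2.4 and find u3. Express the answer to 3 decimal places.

2.365

p(2.3) = -2.92590, p(2.4) = 1.69760
u2 = 2.40000 − 1.69760·(2.40000 − 2.30000) / (1.69760 − (-2.92590)) = 2.40000 − (0.16976)/(4.62350) = 2.36328
p(2.36328) = -0.07729
u3 = 2.36328 − (-0.07729)·(2.36328 − 2.40000) / (-0.07729 − 1.69760) = 2.36328 − (0.00284)/(-1.77489) = 2.36488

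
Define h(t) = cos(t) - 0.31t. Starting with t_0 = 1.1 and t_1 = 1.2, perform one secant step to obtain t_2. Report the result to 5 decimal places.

1.19211

h(1.1) = 0.1125961, h(1.2) = -0.0096422
t_2 = 1.2000000 − (-0.0096422)·(1.2000000 − 1.1000000) / (-0.0096422 − 0.1125961) = 1.2000000 − (-0.0009642)/(-0.1222384) = 1.1921119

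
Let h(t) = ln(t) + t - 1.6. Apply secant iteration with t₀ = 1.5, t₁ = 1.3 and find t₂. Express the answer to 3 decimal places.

1.322

h(1.5) = 0.30547, h(1.3) = -0.03764
t₂ = 1.30000 − (-0.03764)·(1.30000 − 1.50000) / (-0.03764 − 0.30547) = 1.30000 − (0.00753)/(-0.34310) = 1.32194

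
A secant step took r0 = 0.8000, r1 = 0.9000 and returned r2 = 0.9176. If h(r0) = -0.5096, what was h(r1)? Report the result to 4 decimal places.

The secant line through (0.8000, -0.5096) and (0.9000, h(r1)) crosses zero at r2 = 0.9176.
So (0.8000, -0.5096), (0.9000, h(r1)), (0.9176, 0) are collinear:
h(r1) = -0.5096 · (0.9000 − 0.9176) / (0.8000 − 0.9176) = -0.5096 · (-0.017600)/(-0.117600) = -0.076267

-0.0763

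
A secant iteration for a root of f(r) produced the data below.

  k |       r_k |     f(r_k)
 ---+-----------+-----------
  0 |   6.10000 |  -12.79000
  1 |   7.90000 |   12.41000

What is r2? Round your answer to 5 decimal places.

7.01357

r2 = 7.90000 − 12.41000·(7.90000 − 6.10000) / (12.41000 − (-12.79000))
   = 7.90000 − (22.3380000)/(25.2000000) = 7.0135714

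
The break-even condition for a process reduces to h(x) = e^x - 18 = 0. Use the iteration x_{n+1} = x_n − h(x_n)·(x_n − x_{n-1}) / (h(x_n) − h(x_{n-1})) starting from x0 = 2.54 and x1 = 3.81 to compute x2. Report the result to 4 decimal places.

2.7481

h(2.54) = -5.320329, h(3.81) = 27.150439
x2 = 3.810000 − 27.150439·(3.810000 − 2.540000) / (27.150439 − (-5.320329)) = 3.810000 − (34.481057)/(32.470768) = 2.748089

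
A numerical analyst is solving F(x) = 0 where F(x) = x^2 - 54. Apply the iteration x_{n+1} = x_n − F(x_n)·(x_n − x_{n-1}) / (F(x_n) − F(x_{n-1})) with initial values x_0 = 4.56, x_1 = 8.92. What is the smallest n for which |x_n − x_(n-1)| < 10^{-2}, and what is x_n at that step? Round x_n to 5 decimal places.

n = 5, x_n = 7.34847

F(4.56) = -33.2064000, F(8.92) = 25.5664000
x_2 = 8.9200000 − 25.5664000·(4.3600000)/(58.7728000) = 7.0233828;  |Δ| = 1.8966172
F(7.0233828) = -4.6720942
x_3 = 7.0233828 − (-4.6720942)·(-1.8966172)/(-30.2384942) = 7.3164256;  |Δ| = 0.2930428
F(7.3164256) = -0.4699160
x_4 = 7.3164256 − (-0.4699160)·(0.2930428)/(4.2021782) = 7.3491957;  |Δ| = 0.0327700
F(7.3491957) = 0.0106769
x_5 = 7.3491957 − 0.0106769·(0.0327700)/(0.4805929) = 7.3484676;  |Δ| = 0.0007280
|x_5 − x_4| = 0.0007280 < 10^{-2}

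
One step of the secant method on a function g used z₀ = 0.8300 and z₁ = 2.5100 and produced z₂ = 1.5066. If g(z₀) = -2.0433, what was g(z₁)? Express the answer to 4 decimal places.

3.0302

The secant line through (0.8300, -2.0433) and (2.5100, g(z₁)) crosses zero at z₂ = 1.5066.
So (0.8300, -2.0433), (2.5100, g(z₁)), (1.5066, 0) are collinear:
g(z₁) = -2.0433 · (2.5100 − 1.5066) / (0.8300 − 1.5066) = -2.0433 · (1.003400)/(-0.676600) = 3.030221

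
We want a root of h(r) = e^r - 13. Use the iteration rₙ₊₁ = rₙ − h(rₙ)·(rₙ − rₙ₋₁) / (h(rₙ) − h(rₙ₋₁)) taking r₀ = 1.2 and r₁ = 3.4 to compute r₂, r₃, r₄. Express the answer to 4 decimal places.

h(1.2) = -9.679883, h(3.4) = 16.964100
r₂ = 3.400000 − 16.964100·(3.400000 − 1.200000) / (16.964100 − (-9.679883)) = 3.400000 − (37.321020)/(26.643983) = 1.999270
h(1.999270) = -5.616334
r₃ = 1.999270 − (-5.616334)·(1.999270 − 3.400000) / (-5.616334 − 16.964100) = 1.999270 − (7.866966)/(-22.580434) = 2.347668
h(2.347668) = -2.538857
r₄ = 2.347668 − (-2.538857)·(2.347668 − 1.999270) / (-2.538857 − (-5.616334)) = 2.347668 − (-0.884531)/(3.077477) = 2.635089

1.9993, 2.3477, 2.6351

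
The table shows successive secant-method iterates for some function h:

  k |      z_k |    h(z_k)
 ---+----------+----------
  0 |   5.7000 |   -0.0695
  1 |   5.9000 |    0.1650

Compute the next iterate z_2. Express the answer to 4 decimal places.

5.7593

z_2 = 5.9000 − 0.1650·(5.9000 − 5.7000) / (0.1650 − (-0.0695))
   = 5.9000 − (0.033000)/(0.234500) = 5.759275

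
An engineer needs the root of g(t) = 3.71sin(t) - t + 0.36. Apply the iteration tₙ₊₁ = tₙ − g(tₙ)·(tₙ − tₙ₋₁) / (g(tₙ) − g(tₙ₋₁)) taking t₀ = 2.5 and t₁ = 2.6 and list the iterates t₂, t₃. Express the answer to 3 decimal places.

g(2.5) = 0.08033, g(2.6) = -0.32749
t₂ = 2.60000 − (-0.32749)·(2.60000 − 2.50000) / (-0.32749 − 0.08033) = 2.60000 − (-0.03275)/(-0.40782) = 2.51970
g(2.51970) = 0.00166
t₃ = 2.51970 − 0.00166·(2.51970 − 2.60000) / (0.00166 − (-0.32749)) = 2.51970 − (-0.00013)/(0.32915) = 2.52010

2.520, 2.520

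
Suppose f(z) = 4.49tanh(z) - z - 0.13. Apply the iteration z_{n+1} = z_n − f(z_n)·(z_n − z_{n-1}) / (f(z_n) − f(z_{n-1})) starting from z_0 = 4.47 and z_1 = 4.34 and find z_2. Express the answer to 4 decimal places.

4.3585

f(4.47) = -0.111177, f(4.34) = 0.018474
z_2 = 4.340000 − 0.018474·(4.340000 − 4.470000) / (0.018474 − (-0.111177)) = 4.340000 − (-0.002402)/(0.129651) = 4.358524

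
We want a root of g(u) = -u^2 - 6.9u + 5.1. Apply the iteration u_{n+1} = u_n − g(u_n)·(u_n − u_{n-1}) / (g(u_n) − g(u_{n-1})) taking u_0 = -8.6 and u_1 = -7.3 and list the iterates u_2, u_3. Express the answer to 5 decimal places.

-7.54222, -7.57448

g(-8.6) = -9.5200000, g(-7.3) = 2.1800000
u_2 = -7.3000000 − 2.1800000·(-7.3000000 − (-8.6000000)) / (2.1800000 − (-9.5200000)) = -7.3000000 − (2.8340000)/(11.7000000) = -7.5422222
g(-7.5422222) = 0.2562173
u_3 = -7.5422222 − 0.2562173·(-7.5422222 − (-7.3000000)) / (0.2562173 − 2.1800000) = -7.5422222 − (-0.0620615)/(-1.9237827) = -7.5744824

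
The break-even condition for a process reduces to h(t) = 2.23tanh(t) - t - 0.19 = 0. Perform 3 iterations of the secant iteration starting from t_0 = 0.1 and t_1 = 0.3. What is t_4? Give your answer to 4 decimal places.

h(0.1) = -0.067740, h(0.3) = 0.159627
t_2 = 0.300000 − 0.159627·(0.300000 − 0.100000) / (0.159627 − (-0.067740)) = 0.300000 − (0.031925)/(0.227367) = 0.159587
h(0.159587) = 0.003301
t_3 = 0.159587 − 0.003301·(0.159587 − 0.300000) / (0.003301 − 0.159627) = 0.159587 − (-0.000463)/(-0.156326) = 0.156622
h(0.156622) = -0.000183
t_4 = 0.156622 − (-0.000183)·(0.156622 − 0.159587) / (-0.000183 − 0.003301) = 0.156622 − (0.000001)/(-0.003484) = 0.156778

0.1568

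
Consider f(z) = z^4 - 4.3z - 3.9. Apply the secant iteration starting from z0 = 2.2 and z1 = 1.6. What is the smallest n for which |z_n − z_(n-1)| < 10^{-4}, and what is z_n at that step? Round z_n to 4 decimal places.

n = 6, z_n = 1.8567

f(2.2) = 10.065600, f(1.6) = -4.226400
z2 = 1.600000 − (-4.226400)·(-0.600000)/(-14.292000) = 1.777431;  |Δ| = 0.177431
f(1.777431) = -1.562028
z3 = 1.777431 − (-1.562028)·(0.177431)/(2.664372) = 1.881452;  |Δ| = 0.104021
f(1.881452) = 0.540381
z4 = 1.881452 − 0.540381·(0.104021)/(2.102409) = 1.854716;  |Δ| = 0.026737
f(1.854716) = -0.041883
z5 = 1.854716 − (-0.041883)·(-0.026737)/(-0.582264) = 1.856639;  |Δ| = 0.001923
f(1.856639) = -0.000995
z6 = 1.856639 − (-0.000995)·(0.001923)/(0.040888) = 1.856686;  |Δ| = 0.000047
|z6 − z5| = 0.000047 < 10^{-4}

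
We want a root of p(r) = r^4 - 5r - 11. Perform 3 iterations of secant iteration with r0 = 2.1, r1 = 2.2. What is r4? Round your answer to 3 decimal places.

p(2.1) = -2.05190, p(2.2) = 1.42560
r2 = 2.20000 − 1.42560·(2.20000 − 2.10000) / (1.42560 − (-2.05190)) = 2.20000 − (0.14256)/(3.47750) = 2.15901
p(2.15901) = -0.06728
r3 = 2.15901 − (-0.06728)·(2.15901 − 2.20000) / (-0.06728 − 1.42560) = 2.15901 − (0.00276)/(-1.49288) = 2.16085
p(2.16085) = -0.00205
r4 = 2.16085 − (-0.00205)·(2.16085 − 2.15901) / (-0.00205 − (-0.06728)) = 2.16085 − (0.00000)/(0.06523) = 2.16091

2.161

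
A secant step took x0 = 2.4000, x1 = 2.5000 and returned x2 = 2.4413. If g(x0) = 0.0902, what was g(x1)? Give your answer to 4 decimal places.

The secant line through (2.4000, 0.0902) and (2.5000, g(x1)) crosses zero at x2 = 2.4413.
So (2.4000, 0.0902), (2.5000, g(x1)), (2.4413, 0) are collinear:
g(x1) = 0.0902 · (2.5000 − 2.4413) / (2.4000 − 2.4413) = 0.0902 · (0.058700)/(-0.041300) = -0.128202

-0.1282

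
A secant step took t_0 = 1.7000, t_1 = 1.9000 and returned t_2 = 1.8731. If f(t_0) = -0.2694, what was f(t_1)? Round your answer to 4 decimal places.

The secant line through (1.7000, -0.2694) and (1.9000, f(t_1)) crosses zero at t_2 = 1.8731.
So (1.7000, -0.2694), (1.9000, f(t_1)), (1.8731, 0) are collinear:
f(t_1) = -0.2694 · (1.9000 − 1.8731) / (1.7000 − 1.8731) = -0.2694 · (0.026900)/(-0.173100) = 0.041865

0.0419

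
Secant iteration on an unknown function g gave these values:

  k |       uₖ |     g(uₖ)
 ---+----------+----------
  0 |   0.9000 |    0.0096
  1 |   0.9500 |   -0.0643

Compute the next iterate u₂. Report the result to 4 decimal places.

u₂ = 0.9500 − (-0.0643)·(0.9500 − 0.9000) / (-0.0643 − 0.0096)
   = 0.9500 − (-0.003215)/(-0.073900) = 0.906495

0.9065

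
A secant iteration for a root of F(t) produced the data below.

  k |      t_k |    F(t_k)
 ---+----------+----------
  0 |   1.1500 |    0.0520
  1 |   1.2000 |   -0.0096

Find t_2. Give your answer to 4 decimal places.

1.1922

t_2 = 1.2000 − (-0.0096)·(1.2000 − 1.1500) / (-0.0096 − 0.0520)
   = 1.2000 − (-0.000480)/(-0.061600) = 1.192208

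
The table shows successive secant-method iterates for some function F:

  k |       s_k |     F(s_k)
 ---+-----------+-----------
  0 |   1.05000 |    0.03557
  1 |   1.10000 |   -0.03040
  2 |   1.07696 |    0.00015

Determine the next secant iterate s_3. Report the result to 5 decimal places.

s_3 = 1.07696 − 0.00015·(1.07696 − 1.10000) / (0.00015 − (-0.03040))
   = 1.07696 − (-0.0000035)/(0.0305500) = 1.0770731

1.07707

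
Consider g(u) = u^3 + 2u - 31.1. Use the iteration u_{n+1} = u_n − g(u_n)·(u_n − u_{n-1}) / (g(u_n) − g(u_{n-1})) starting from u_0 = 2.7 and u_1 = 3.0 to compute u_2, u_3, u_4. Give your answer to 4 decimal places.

g(2.7) = -6.017000, g(3.0) = 1.900000
u_2 = 3.000000 − 1.900000·(3.000000 − 2.700000) / (1.900000 − (-6.017000)) = 3.000000 − (0.570000)/(7.917000) = 2.928003
g(2.928003) = -0.141633
u_3 = 2.928003 − (-0.141633)·(2.928003 − 3.000000) / (-0.141633 − 1.900000) = 2.928003 − (0.010197)/(-2.041633) = 2.932998
g(2.932998) = -0.002965
u_4 = 2.932998 − (-0.002965)·(2.932998 − 2.928003) / (-0.002965 − (-0.141633)) = 2.932998 − (-0.000015)/(0.138668) = 2.933104

2.9280, 2.9330, 2.9331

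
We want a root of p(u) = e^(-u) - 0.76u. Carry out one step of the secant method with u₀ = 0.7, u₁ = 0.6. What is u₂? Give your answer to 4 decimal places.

0.6724

p(0.7) = -0.035415, p(0.6) = 0.092812
u₂ = 0.600000 − 0.092812·(0.600000 − 0.700000) / (0.092812 − (-0.035415)) = 0.600000 − (-0.009281)/(0.128226) = 0.672381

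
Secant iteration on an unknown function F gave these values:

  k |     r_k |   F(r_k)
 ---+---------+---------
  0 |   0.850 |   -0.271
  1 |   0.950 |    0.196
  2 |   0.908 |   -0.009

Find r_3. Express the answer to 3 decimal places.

r_3 = 0.908 − (-0.009)·(0.908 − 0.950) / (-0.009 − 0.196)
   = 0.908 − (0.00038)/(-0.20500) = 0.90984

0.910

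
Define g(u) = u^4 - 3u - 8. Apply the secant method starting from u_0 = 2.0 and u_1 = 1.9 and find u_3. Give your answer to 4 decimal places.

g(2.0) = 2.000000, g(1.9) = -0.667900
u_2 = 1.900000 − (-0.667900)·(1.900000 − 2.000000) / (-0.667900 − 2.000000) = 1.900000 − (0.066790)/(-2.667900) = 1.925035
g(1.925035) = -0.042458
u_3 = 1.925035 − (-0.042458)·(1.925035 − 1.900000) / (-0.042458 − (-0.667900)) = 1.925035 − (-0.001063)/(0.625442) = 1.926734

1.9267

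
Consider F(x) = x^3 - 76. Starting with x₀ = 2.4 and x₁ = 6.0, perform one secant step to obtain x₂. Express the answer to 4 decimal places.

F(2.4) = -62.176000, F(6.0) = 140.000000
x₂ = 6.000000 − 140.000000·(6.000000 − 2.400000) / (140.000000 − (-62.176000)) = 6.000000 − (504.000000)/(202.176000) = 3.507123

3.5071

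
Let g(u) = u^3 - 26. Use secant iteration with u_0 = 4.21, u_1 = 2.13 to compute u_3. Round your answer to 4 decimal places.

3.0783

g(4.21) = 48.618461, g(2.13) = -16.336403
u_2 = 2.130000 − (-16.336403)·(2.130000 − 4.210000) / (-16.336403 − 48.618461) = 2.130000 − (33.979718)/(-64.954864) = 2.653128
g(2.653128) = -7.324395
u_3 = 2.653128 − (-7.324395)·(2.653128 − 2.130000) / (-7.324395 − (-16.336403)) = 2.653128 − (-3.831597)/(9.012008) = 3.078294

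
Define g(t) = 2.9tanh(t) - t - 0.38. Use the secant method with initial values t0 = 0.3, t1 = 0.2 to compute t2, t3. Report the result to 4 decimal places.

0.2044, 0.2043

g(0.3) = 0.164807, g(0.2) = -0.007612
t2 = 0.200000 − (-0.007612)·(0.200000 − 0.300000) / (-0.007612 − 0.164807) = 0.200000 − (0.000761)/(-0.172418) = 0.204415
g(0.204415) = 0.000267
t3 = 0.204415 − 0.000267·(0.204415 − 0.200000) / (0.000267 − (-0.007612)) = 0.204415 − (0.000001)/(0.007878) = 0.204265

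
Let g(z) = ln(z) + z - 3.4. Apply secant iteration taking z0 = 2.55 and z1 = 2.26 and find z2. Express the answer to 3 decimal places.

g(2.55) = 0.08609, g(2.26) = -0.32464
z2 = 2.26000 − (-0.32464)·(2.26000 − 2.55000) / (-0.32464 − 0.08609) = 2.26000 − (0.09414)/(-0.41073) = 2.48921

2.489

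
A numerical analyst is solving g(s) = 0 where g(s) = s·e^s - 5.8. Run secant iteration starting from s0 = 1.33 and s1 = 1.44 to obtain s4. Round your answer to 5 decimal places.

1.41250

g(1.33) = -0.7712123, g(1.44) = 0.2778020
s2 = 1.4400000 − 0.2778020·(1.4400000 − 1.3300000) / (0.2778020 − (-0.7712123)) = 1.4400000 − (0.0305582)/(1.0490143) = 1.4108696
g(1.4108696) = -0.0161137
s3 = 1.4108696 − (-0.0161137)·(1.4108696 − 1.4400000) / (-0.0161137 − 0.2778020) = 1.4108696 − (0.0004694)/(-0.2939156) = 1.4124666
g(1.4124666) = -0.0003115
s4 = 1.4124666 − (-0.0003115)·(1.4124666 − 1.4108696) / (-0.0003115 − (-0.0161137)) = 1.4124666 − (-0.0000005)/(0.0158021) = 1.4124981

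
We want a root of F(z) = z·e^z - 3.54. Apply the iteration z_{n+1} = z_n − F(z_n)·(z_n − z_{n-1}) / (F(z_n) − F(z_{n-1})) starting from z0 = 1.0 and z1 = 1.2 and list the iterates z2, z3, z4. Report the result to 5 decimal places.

1.12983, 1.13603, 1.13633

F(1.0) = -0.8217182, F(1.2) = 0.4441403
z2 = 1.2000000 − 0.4441403·(1.2000000 − 1.0000000) / (0.4441403 − (-0.8217182)) = 1.2000000 − (0.0888281)/(1.2658585) = 1.1298278
F(1.1298278) = -0.0430434
z3 = 1.1298278 − (-0.0430434)·(1.1298278 − 1.2000000) / (-0.0430434 − 0.4441403) = 1.1298278 − (0.0030204)/(-0.4871837) = 1.1360276
F(1.1360276) = -0.0019870
z4 = 1.1360276 − (-0.0019870)·(1.1360276 − 1.1298278) / (-0.0019870 − (-0.0430434)) = 1.1360276 − (-0.0000123)/(0.0410564) = 1.1363277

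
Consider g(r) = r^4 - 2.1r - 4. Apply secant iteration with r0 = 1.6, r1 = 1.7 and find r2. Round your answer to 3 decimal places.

1.651

g(1.6) = -0.80640, g(1.7) = 0.78210
r2 = 1.70000 − 0.78210·(1.70000 − 1.60000) / (0.78210 − (-0.80640)) = 1.70000 − (0.07821)/(1.58850) = 1.65076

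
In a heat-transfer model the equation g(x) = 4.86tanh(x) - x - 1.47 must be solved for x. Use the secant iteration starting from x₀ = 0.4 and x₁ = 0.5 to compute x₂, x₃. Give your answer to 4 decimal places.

0.4078, 0.4074

g(0.4) = -0.023448, g(0.5) = 0.275889
x₂ = 0.500000 − 0.275889·(0.500000 − 0.400000) / (0.275889 − (-0.023448)) = 0.500000 − (0.027589)/(0.299337) = 0.407833
g(0.407833) = 0.001195
x₃ = 0.407833 − 0.001195·(0.407833 − 0.500000) / (0.001195 − 0.275889) = 0.407833 − (-0.000110)/(-0.274694) = 0.407432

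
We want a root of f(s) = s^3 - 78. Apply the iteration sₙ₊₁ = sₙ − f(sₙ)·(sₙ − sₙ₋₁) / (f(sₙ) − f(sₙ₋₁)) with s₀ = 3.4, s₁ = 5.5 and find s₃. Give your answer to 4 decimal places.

f(3.4) = -38.696000, f(5.5) = 88.375000
s₂ = 5.500000 − 88.375000·(5.500000 − 3.400000) / (88.375000 − (-38.696000)) = 5.500000 − (185.587500)/(127.071000) = 4.039498
f(4.039498) = -12.085333
s₃ = 4.039498 − (-12.085333)·(4.039498 − 5.500000) / (-12.085333 − 88.375000) = 4.039498 − (17.650657)/(-100.460333) = 4.215195

4.2152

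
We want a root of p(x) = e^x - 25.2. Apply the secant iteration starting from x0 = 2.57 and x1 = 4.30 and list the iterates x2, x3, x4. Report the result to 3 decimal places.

2.916, 3.085, 3.251

p(2.57) = -12.13418, p(4.30) = 48.49979
x2 = 4.30000 − 48.49979·(4.30000 − 2.57000) / (48.49979 − (-12.13418)) = 4.30000 − (83.90464)/(60.63397) = 2.91621
p(2.91621) = -6.72884
x3 = 2.91621 − (-6.72884)·(2.91621 − 4.30000) / (-6.72884 − 48.49979) = 2.91621 − (9.31130)/(-55.22863) = 3.08481
p(3.08481) = -3.33677
x4 = 3.08481 − (-3.33677)·(3.08481 − 2.91621) / (-3.33677 − (-6.72884)) = 3.08481 − (-0.56256)/(3.39207) = 3.25065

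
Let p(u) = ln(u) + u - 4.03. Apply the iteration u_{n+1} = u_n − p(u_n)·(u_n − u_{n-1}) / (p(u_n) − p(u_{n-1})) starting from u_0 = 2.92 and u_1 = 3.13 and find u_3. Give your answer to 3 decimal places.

p(2.92) = -0.03842, p(3.13) = 0.24103
u_2 = 3.13000 − 0.24103·(3.13000 − 2.92000) / (0.24103 − (-0.03842)) = 3.13000 − (0.05062)/(0.27945) = 2.94887
p(2.94887) = 0.00029
u_3 = 2.94887 − 0.00029·(2.94887 − 3.13000) / (0.00029 − 0.24103) = 2.94887 − (-0.00005)/(-0.24074) = 2.94865

2.949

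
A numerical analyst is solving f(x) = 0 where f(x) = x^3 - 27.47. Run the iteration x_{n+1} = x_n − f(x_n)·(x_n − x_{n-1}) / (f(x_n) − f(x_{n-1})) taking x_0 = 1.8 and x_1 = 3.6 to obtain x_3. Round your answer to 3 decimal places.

f(1.8) = -21.63800, f(3.6) = 19.18600
x_2 = 3.60000 − 19.18600·(3.60000 − 1.80000) / (19.18600 − (-21.63800)) = 3.60000 − (34.53480)/(40.82400) = 2.75406
f(2.75406) = -6.58096
x_3 = 2.75406 − (-6.58096)·(2.75406 − 3.60000) / (-6.58096 − 19.18600) = 2.75406 − (5.56712)/(-25.76696) = 2.97011

2.970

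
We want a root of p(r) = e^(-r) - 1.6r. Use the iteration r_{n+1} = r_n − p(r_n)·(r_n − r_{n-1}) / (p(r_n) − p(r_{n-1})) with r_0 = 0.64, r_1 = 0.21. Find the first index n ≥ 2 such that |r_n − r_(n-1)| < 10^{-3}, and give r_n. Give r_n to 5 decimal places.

n = 4, r_n = 0.41338

p(0.64) = -0.4967076, p(0.21) = 0.4745842
r_2 = 0.2100000 − 0.4745842·(-0.4300000)/(0.9712918) = 0.4201029;  |Δ| = 0.2101029
p(0.4201029) = -0.0151854
r_3 = 0.4201029 − (-0.0151854)·(0.2101029)/(-0.4897697) = 0.4135886;  |Δ| = 0.0065143
p(0.4135886) = -0.0004688
r_4 = 0.4135886 − (-0.0004688)·(-0.0065143)/(0.0147166) = 0.4133811;  |Δ| = 0.0002075
|r_4 − r_3| = 0.0002075 < 10^{-3}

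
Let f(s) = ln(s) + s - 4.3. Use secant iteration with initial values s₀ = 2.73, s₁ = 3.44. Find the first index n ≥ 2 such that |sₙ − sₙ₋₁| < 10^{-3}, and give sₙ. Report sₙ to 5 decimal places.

f(2.73) = -0.5656984, f(3.44) = 0.3754715
s₂ = 3.4400000 − 0.3754715·(0.7100000)/(0.9411699) = 3.1567517;  |Δ| = 0.2832483
f(3.1567517) = 0.0062953
s₃ = 3.1567517 − 0.0062953·(-0.2832483)/(-0.3691762) = 3.1519217;  |Δ| = 0.0048300
f(3.1519217) = -0.0000660
s₄ = 3.1519217 − (-0.0000660)·(-0.0048300)/(-0.0063612) = 3.1519718;  |Δ| = 0.0000501
|s₄ − s₃| = 0.0000501 < 10^{-3}

n = 4, sₙ = 3.15197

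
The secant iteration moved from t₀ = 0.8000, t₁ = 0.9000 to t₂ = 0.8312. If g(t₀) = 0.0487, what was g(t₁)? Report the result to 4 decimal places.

-0.1074

The secant line through (0.8000, 0.0487) and (0.9000, g(t₁)) crosses zero at t₂ = 0.8312.
So (0.8000, 0.0487), (0.9000, g(t₁)), (0.8312, 0) are collinear:
g(t₁) = 0.0487 · (0.9000 − 0.8312) / (0.8000 − 0.8312) = 0.0487 · (0.068800)/(-0.031200) = -0.107390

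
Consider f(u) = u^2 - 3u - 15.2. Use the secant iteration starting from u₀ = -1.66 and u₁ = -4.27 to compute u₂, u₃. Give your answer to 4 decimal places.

-2.4959, -2.6477

f(-1.66) = -7.464400, f(-4.27) = 15.842900
u₂ = -4.270000 − 15.842900·(-4.270000 − (-1.660000)) / (15.842900 − (-7.464400)) = -4.270000 − (-41.349969)/(23.307300) = -2.495879
f(-2.495879) = -1.482951
u₃ = -2.495879 − (-1.482951)·(-2.495879 − (-4.270000)) / (-1.482951 − 15.842900) = -2.495879 − (-2.630934)/(-17.325851) = -2.647729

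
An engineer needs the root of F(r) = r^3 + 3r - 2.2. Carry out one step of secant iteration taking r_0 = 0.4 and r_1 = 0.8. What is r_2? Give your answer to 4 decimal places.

F(0.4) = -0.936000, F(0.8) = 0.712000
r_2 = 0.800000 − 0.712000·(0.800000 − 0.400000) / (0.712000 − (-0.936000)) = 0.800000 − (0.284800)/(1.648000) = 0.627184

0.6272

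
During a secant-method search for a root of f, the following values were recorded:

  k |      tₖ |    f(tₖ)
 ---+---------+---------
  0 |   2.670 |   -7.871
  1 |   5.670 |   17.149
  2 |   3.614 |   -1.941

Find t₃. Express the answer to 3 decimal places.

t₃ = 3.614 − (-1.941)·(3.614 − 5.670) / (-1.941 − 17.149)
   = 3.614 − (3.99070)/(-19.09000) = 3.82305

3.823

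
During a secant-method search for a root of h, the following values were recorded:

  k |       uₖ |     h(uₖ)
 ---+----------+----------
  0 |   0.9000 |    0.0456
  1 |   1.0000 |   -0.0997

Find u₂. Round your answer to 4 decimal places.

0.9314

u₂ = 1.0000 − (-0.0997)·(1.0000 − 0.9000) / (-0.0997 − 0.0456)
   = 1.0000 − (-0.009970)/(-0.145300) = 0.931383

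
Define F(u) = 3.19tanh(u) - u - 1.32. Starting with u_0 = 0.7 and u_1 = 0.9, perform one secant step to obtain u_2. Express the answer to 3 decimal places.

F(0.7) = -0.09207, F(0.9) = 0.06499
u_2 = 0.90000 − 0.06499·(0.90000 − 0.70000) / (0.06499 − (-0.09207)) = 0.90000 − (0.01300)/(0.15706) = 0.81724

0.817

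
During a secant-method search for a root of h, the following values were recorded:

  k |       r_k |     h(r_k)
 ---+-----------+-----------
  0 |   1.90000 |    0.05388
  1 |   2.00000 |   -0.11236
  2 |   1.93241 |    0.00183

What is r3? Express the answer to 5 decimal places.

1.93349

r3 = 1.93241 − 0.00183·(1.93241 − 2.00000) / (0.00183 − (-0.11236))
   = 1.93241 − (-0.0001237)/(0.1141900) = 1.9334932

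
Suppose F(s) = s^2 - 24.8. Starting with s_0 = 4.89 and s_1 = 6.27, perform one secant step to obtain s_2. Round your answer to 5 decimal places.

F(4.89) = -0.8879000, F(6.27) = 14.5129000
s_2 = 6.2700000 − 14.5129000·(6.2700000 − 4.8900000) / (14.5129000 − (-0.8879000)) = 6.2700000 − (20.0278020)/(15.4008000) = 4.9695609

4.96956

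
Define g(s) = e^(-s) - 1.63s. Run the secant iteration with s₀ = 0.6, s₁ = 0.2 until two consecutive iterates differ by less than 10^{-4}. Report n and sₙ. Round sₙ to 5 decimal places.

n = 5, sₙ = 0.40797

g(0.6) = -0.4291884, g(0.2) = 0.4927308
s₂ = 0.2000000 − 0.4927308·(-0.4000000)/(0.9219191) = 0.4137848;  |Δ| = 0.2137848
g(0.4137848) = -0.0133260
s₃ = 0.4137848 − (-0.0133260)·(0.2137848)/(-0.5060568) = 0.4081552;  |Δ| = 0.0056296
g(0.4081552) = -0.0004173
s₄ = 0.4081552 − (-0.0004173)·(-0.0056296)/(0.0129087) = 0.4079732;  |Δ| = 0.0001820
g(0.4079732) = 0.0000004
s₅ = 0.4079732 − 0.0000004·(-0.0001820)/(0.0004176) = 0.4079734;  |Δ| = 0.0000002
|s₅ − s₄| = 0.0000002 < 10^{-4}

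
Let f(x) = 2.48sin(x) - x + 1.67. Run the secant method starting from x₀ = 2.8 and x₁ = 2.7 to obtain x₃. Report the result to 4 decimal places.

2.7092

f(2.8) = -0.299229, f(2.7) = 0.029902
x₂ = 2.700000 − 0.029902·(2.700000 − 2.800000) / (0.029902 − (-0.299229)) = 2.700000 − (-0.002990)/(0.329131) = 2.709085
f(2.709085) = 0.000404
x₃ = 2.709085 − 0.000404·(2.709085 − 2.700000) / (0.000404 − 0.029902) = 2.709085 − (0.000004)/(-0.029498) = 2.709209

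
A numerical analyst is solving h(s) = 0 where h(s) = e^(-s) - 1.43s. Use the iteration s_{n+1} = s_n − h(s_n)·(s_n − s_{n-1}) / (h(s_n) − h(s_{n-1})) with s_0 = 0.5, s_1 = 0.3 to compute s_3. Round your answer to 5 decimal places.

h(0.5) = -0.1084693, h(0.3) = 0.3118182
s_2 = 0.3000000 − 0.3118182·(0.3000000 − 0.5000000) / (0.3118182 − (-0.1084693)) = 0.3000000 − (-0.0623636)/(0.4202876) = 0.4483833
h(0.4483833) = -0.0025282
s_3 = 0.4483833 − (-0.0025282)·(0.4483833 − 0.3000000) / (-0.0025282 − 0.3118182) = 0.4483833 − (-0.0003751)/(-0.3143464) = 0.4471899

0.44719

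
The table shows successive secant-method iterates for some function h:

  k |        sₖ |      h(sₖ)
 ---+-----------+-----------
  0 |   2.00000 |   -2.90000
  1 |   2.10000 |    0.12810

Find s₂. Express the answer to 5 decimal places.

2.09577

s₂ = 2.10000 − 0.12810·(2.10000 − 2.00000) / (0.12810 − (-2.90000))
   = 2.10000 − (0.0128100)/(3.0281000) = 2.0957696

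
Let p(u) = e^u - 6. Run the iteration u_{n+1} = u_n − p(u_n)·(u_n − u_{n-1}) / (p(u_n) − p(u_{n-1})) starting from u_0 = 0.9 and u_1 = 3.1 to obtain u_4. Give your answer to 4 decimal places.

p(0.9) = -3.540397, p(3.1) = 16.197951
u_2 = 3.100000 − 16.197951·(3.100000 − 0.900000) / (16.197951 − (-3.540397)) = 3.100000 − (35.635493)/(19.738348) = 1.294606
p(1.294606) = -2.350442
u_3 = 1.294606 − (-2.350442)·(1.294606 − 3.100000) / (-2.350442 − 16.197951) = 1.294606 − (4.243473)/(-18.548393) = 1.523385
p(1.523385) = -1.412273
u_4 = 1.523385 − (-1.412273)·(1.523385 − 1.294606) / (-1.412273 − (-2.350442)) = 1.523385 − (-0.323098)/(0.938168) = 1.867777

1.8678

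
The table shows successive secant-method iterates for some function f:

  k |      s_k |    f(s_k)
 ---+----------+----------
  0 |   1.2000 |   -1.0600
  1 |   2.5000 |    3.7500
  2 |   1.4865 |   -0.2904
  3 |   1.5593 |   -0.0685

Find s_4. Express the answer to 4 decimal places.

s_4 = 1.5593 − (-0.0685)·(1.5593 − 1.4865) / (-0.0685 − (-0.2904))
   = 1.5593 − (-0.004987)/(0.221900) = 1.581773

1.5818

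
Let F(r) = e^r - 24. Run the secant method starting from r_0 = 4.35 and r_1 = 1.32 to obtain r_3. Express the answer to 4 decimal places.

4.7880

F(4.35) = 53.478463, F(1.32) = -20.256579
r_2 = 1.320000 − (-20.256579)·(1.320000 − 4.350000) / (-20.256579 − 53.478463) = 1.320000 − (61.377433)/(-73.735042) = 2.152405
F(2.152405) = -15.394468
r_3 = 2.152405 − (-15.394468)·(2.152405 − 1.320000) / (-15.394468 − (-20.256579)) = 2.152405 − (-12.814436)/(4.862110) = 4.787976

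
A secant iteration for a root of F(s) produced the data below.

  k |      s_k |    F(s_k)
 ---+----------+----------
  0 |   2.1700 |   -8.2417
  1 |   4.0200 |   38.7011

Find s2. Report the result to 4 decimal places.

2.4948

s2 = 4.0200 − 38.7011·(4.0200 − 2.1700) / (38.7011 − (-8.2417))
   = 4.0200 − (71.597035)/(46.942800) = 2.494803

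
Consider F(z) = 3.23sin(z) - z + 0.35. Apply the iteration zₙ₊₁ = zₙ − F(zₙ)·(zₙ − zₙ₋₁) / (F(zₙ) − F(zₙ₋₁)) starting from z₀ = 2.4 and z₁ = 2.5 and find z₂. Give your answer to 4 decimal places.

2.4378

F(2.4) = 0.131746, F(2.5) = -0.216935
z₂ = 2.500000 − (-0.216935)·(2.500000 − 2.400000) / (-0.216935 − 0.131746) = 2.500000 − (-0.021693)/(-0.348681) = 2.437784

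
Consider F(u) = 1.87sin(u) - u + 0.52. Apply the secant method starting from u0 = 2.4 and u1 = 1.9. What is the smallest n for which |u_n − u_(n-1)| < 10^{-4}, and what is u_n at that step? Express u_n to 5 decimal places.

n = 5, u_n = 2.11747

F(2.4) = -0.6168839, F(1.9) = 0.3895812
u2 = 1.9000000 − 0.3895812·(-0.5000000)/(1.0064650) = 2.0935393;  |Δ| = 0.1935393
F(2.0935393) = 0.0467277
u3 = 2.0935393 − 0.0467277·(0.1935393)/(-0.3428535) = 2.1199169;  |Δ| = 0.0263776
F(2.1199169) = -0.0048372
u4 = 2.1199169 − (-0.0048372)·(0.0263776)/(-0.0515649) = 2.1174425;  |Δ| = 0.0024744
F(2.1174425) = 0.0000474
u5 = 2.1174425 − 0.0000474·(-0.0024744)/(0.0048846) = 2.1174666;  |Δ| = 0.0000240
|u5 − u4| = 0.0000240 < 10^{-4}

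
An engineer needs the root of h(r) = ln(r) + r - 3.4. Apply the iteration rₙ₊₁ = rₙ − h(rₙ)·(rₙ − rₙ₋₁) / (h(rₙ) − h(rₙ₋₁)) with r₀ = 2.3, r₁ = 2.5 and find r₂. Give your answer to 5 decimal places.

2.48850

h(2.3) = -0.2670909, h(2.5) = 0.0162907
r₂ = 2.5000000 − 0.0162907·(2.5000000 − 2.3000000) / (0.0162907 − (-0.2670909)) = 2.5000000 − (0.0032581)/(0.2833816) = 2.4885026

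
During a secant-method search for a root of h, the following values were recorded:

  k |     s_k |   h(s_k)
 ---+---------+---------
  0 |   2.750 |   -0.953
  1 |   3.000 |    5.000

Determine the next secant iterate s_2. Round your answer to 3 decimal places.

2.790

s_2 = 3.000 − 5.000·(3.000 − 2.750) / (5.000 − (-0.953))
   = 3.000 − (1.25000)/(5.95300) = 2.79002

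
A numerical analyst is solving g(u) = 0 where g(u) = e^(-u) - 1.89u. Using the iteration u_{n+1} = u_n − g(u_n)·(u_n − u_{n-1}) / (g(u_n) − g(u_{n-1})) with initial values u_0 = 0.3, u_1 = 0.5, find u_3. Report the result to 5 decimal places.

0.36666

g(0.3) = 0.1738182, g(0.5) = -0.3384693
u_2 = 0.5000000 − (-0.3384693)·(0.5000000 − 0.3000000) / (-0.3384693 − 0.1738182) = 0.5000000 − (-0.0676939)/(-0.5122876) = 0.3678596
g(0.3678596) = -0.0030404
u_3 = 0.3678596 − (-0.0030404)·(0.3678596 − 0.5000000) / (-0.0030404 − (-0.3384693)) = 0.3678596 − (0.0004018)/(0.3354290) = 0.3666619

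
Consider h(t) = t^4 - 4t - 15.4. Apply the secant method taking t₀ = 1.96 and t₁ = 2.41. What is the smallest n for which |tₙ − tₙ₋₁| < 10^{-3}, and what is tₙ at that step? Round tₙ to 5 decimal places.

n = 5, tₙ = 2.21977

h(1.96) = -8.4821094, h(2.41) = 8.6940256
t₂ = 2.4100000 − 8.6940256·(0.4500000)/(17.1761351) = 2.1822240;  |Δ| = 0.2277760
h(2.1822240) = -1.4512849
t₃ = 2.1822240 − (-1.4512849)·(-0.2277760)/(-10.1453105) = 2.2148073;  |Δ| = 0.0325833
h(2.2148073) = -0.1965606
t₄ = 2.2148073 − (-0.1965606)·(0.0325833)/(1.2547243) = 2.2199117;  |Δ| = 0.0051044
h(2.2199117) = 0.0056153
t₅ = 2.2199117 − 0.0056153·(0.0051044)/(0.2021759) = 2.2197699;  |Δ| = 0.0001418
|t₅ − t₄| = 0.0001418 < 10^{-3}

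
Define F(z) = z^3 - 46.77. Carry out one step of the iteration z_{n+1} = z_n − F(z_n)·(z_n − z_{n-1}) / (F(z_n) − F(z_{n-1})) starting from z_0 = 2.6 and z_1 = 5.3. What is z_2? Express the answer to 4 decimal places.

3.2003

F(2.6) = -29.194000, F(5.3) = 102.107000
z_2 = 5.300000 − 102.107000·(5.300000 − 2.600000) / (102.107000 − (-29.194000)) = 5.300000 − (275.688900)/(131.301000) = 3.200329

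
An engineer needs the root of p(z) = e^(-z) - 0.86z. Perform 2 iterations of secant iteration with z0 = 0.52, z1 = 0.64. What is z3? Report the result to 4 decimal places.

0.6234

p(0.52) = 0.147321, p(0.64) = -0.023108
z2 = 0.640000 − (-0.023108)·(0.640000 − 0.520000) / (-0.023108 − 0.147321) = 0.640000 − (-0.002773)/(-0.170428) = 0.623730
p(0.623730) = -0.000466
z3 = 0.623730 − (-0.000466)·(0.623730 − 0.640000) / (-0.000466 − (-0.023108)) = 0.623730 − (0.000008)/(0.022642) = 0.623395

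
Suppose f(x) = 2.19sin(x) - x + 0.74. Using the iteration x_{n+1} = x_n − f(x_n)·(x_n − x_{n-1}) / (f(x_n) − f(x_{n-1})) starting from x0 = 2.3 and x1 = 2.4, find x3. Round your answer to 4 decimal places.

2.3294

f(2.3) = 0.073094, f(2.4) = -0.180736
x2 = 2.400000 − (-0.180736)·(2.400000 − 2.300000) / (-0.180736 − 0.073094) = 2.400000 − (-0.018074)/(-0.253830) = 2.328797
f(2.328797) = 0.001608
x3 = 2.328797 − 0.001608·(2.328797 − 2.400000) / (0.001608 − (-0.180736)) = 2.328797 − (-0.000115)/(0.182344) = 2.329425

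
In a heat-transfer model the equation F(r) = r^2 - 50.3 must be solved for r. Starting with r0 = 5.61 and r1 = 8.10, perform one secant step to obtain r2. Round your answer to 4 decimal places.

6.9833

F(5.61) = -18.827900, F(8.10) = 15.310000
r2 = 8.100000 − 15.310000·(8.100000 − 5.610000) / (15.310000 − (-18.827900)) = 8.100000 − (38.121900)/(34.137900) = 6.983297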